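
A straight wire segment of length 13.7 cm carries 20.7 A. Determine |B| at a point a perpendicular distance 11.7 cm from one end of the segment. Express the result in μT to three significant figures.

For a finite straight segment, B = (μ₀I/4πd)(sinθ₁ + sinθ₂), where θ₁, θ₂ are the angles from the perpendicular to each end.
The perpendicular foot is at one end, so the two end-offsets along the wire are 0 and L = 0.137 m.
sinθ₁ = 0/√(0²+0.117²) = 0.0000; sinθ₂ = 0.137/√(0.137²+0.117²) = 0.7604.
B = (4π×10⁻⁷ × 20.7) / (4π × 0.117) × (0.0000 + 0.7604) = 1.35×10⁻⁵ T.

B ≈ 13.5 μT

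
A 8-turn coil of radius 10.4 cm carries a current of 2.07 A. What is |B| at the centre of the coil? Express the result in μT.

For an N-turn flat coil, B = Nμ₀I/(2R) with R = 0.104 m.
B = 8 × 1.25×10⁻⁵ T = 1.00×10⁻⁴ T.

B ≈ 100 μT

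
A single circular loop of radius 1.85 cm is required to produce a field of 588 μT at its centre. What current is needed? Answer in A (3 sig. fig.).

I ≈ 17.3 A

At the centre of a circular loop B = μ₀I/(2R), so I = 2RB/μ₀.
With R = 0.0185 m, I = 2 × 0.0185 × 5.88×10⁻⁴ / (4π×10⁻⁷) = 17.3 A.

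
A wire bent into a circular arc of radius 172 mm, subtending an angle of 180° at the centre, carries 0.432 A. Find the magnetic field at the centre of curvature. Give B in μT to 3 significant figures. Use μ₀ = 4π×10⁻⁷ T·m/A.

B ≈ 0.789 μT

The Biot–Savart field of a circular arc at its centre is B = μ₀Iφ/(4πR), with φ = 3.142 rad.
B = (4π×10⁻⁷ × 0.432 × 3.142) / (4π × 0.172) = 7.89×10⁻⁷ T.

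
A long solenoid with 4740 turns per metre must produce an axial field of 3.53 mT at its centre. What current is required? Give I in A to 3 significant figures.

I ≈ 0.593 A

Inside a long solenoid B = μ₀nI with n = 4740 m⁻¹, so I = B/(μ₀n).
I = 3.53×10⁻³ / (4π×10⁻⁷ × 4740) = 0.593 A.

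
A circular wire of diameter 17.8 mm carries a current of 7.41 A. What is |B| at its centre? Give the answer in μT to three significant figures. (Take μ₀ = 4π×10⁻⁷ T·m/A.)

B ≈ 523 μT

At the centre of a circular loop the Biot–Savart law gives B = μ₀I/(2R) (so R = 0.0089 m).
B = (4π×10⁻⁷ × 7.41) / (2 × 0.0089) = 5.23×10⁻⁴ T.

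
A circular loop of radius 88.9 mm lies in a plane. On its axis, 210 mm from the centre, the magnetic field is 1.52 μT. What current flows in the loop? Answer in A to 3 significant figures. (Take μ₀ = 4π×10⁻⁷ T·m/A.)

On the axis of a loop, B = μ₀IR²/[2(R²+z²)^(3/2)], so I = 2B(R²+z²)^(3/2)/(μ₀R²).
R² + z² = 0.007903 + 0.0441 = 0.052 m²; raised to 3/2 gives 1.19×10⁻² m³.
I = 2 × 1.52×10⁻⁶ × 1.19×10⁻² / (1.26×10⁻⁶ × 0.007903) = 3.63 A.

I ≈ 3.63 A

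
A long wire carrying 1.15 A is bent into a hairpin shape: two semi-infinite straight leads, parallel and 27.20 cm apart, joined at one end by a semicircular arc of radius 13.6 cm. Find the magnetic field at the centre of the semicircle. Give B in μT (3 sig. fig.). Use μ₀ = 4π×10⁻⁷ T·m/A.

B ≈ 4.35 μT

The semicircular arc contributes B_arc = μ₀I·π/(4πR) = μ₀I/(4R) = 2.66×10⁻⁶ T.
Each semi-infinite lead is at perpendicular distance R = 0.136 m from the centre, with the perpendicular foot at its near end, so it contributes μ₀I/(4πR); both point the same way, together 1.69×10⁻⁶ T.
Arc and leads all point the same direction: B = 2.66×10⁻⁶ + 1.69×10⁻⁶ = 4.35×10⁻⁶ T.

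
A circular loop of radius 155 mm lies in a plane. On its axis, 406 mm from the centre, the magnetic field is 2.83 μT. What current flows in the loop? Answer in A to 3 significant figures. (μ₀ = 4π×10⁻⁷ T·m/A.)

I ≈ 15.4 A

On the axis of a loop, B = μ₀IR²/[2(R²+z²)^(3/2)], so I = 2B(R²+z²)^(3/2)/(μ₀R²).
R² + z² = 0.02403 + 0.1648 = 0.1889 m²; raised to 3/2 gives 8.21×10⁻² m³.
I = 2 × 2.83×10⁻⁶ × 8.21×10⁻² / (1.26×10⁻⁶ × 0.02403) = 15.4 A.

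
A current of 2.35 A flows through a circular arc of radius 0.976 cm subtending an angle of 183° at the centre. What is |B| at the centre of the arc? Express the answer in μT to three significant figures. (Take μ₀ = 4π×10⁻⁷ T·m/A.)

B ≈ 76.9 μT

The Biot–Savart field of a circular arc at its centre is B = μ₀Iφ/(4πR), with φ = 3.194 rad.
B = (4π×10⁻⁷ × 2.35 × 3.194) / (4π × 0.00976) = 7.69×10⁻⁵ T.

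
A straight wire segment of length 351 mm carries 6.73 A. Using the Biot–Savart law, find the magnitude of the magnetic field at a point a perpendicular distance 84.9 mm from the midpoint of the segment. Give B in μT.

For a finite straight segment, B = (μ₀I/4πd)(sinθ₁ + sinθ₂), where θ₁, θ₂ are the angles from the perpendicular to each end.
The perpendicular from the point meets the wire at its midpoint, so each end is L/2 = 0.1755 m away along the wire.
sinθ₁ = 0.1755/√(0.1755²+0.0849²) = 0.9002; sinθ₂ = 0.1755/√(0.1755²+0.0849²) = 0.9002.
B = (4π×10⁻⁷ × 6.73) / (4π × 0.0849) × (0.9002 + 0.9002) = 1.43×10⁻⁵ T.

B ≈ 14.3 μT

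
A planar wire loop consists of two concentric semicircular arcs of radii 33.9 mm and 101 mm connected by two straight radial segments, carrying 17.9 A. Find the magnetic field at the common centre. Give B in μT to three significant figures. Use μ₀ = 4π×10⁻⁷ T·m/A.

B ≈ 110 μT

The radial connectors point toward the centre, so dl × r̂ = 0 and they contribute nothing.
Each semicircle gives μ₀I/(4R): inner arc 1.66×10⁻⁴ T, outer arc 5.57×10⁻⁵ T.
The two arcs carry current in opposite angular senses, so their fields oppose: B = |1.66×10⁻⁴ − 5.57×10⁻⁵| = 1.10×10⁻⁴ T.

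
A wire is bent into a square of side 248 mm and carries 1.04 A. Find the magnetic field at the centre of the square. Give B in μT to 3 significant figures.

Each side is a finite straight segment at perpendicular distance d = a/(2 tan(π/4)) = 0.124 m from the centre, with end-angles ±π/4.
One side contributes B₁ = (μ₀I/4πd)·2 sin(π/4) = 1.19×10⁻⁶ T.
All 4 sides add in the same direction: B = 4 × 1.19×10⁻⁶ = 4.74×10⁻⁶ T.

B ≈ 4.74 μT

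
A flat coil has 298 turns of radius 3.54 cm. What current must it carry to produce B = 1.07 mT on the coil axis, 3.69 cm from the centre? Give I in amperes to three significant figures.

I ≈ 0.610 A

For an N-turn coil, B = Nμ₀IR²/[2(R²+z²)^(3/2)] with R = 0.0354 m, z = 0.0369 m, so I = 2B(R²+z²)^(3/2)/(Nμ₀R²) = 2 × 1.07×10⁻³ × 1.34×10⁻⁴ / (298 × 4π×10⁻⁷ × 0.001253) = 0.610 A.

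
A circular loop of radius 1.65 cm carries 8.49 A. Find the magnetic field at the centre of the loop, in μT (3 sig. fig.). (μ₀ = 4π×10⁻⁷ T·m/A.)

B ≈ 323 μT

At the centre of a circular loop the Biot–Savart law gives B = μ₀I/(2R).
B = (4π×10⁻⁷ × 8.49) / (2 × 0.0165) = 3.23×10⁻⁴ T.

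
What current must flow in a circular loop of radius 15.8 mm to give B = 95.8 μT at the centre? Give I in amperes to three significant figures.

At the centre of a circular loop B = μ₀I/(2R), so I = 2RB/μ₀.
With R = 0.0158 m, I = 2 × 0.0158 × 9.58×10⁻⁵ / (4π×10⁻⁷) = 2.41 A.

I ≈ 2.41 A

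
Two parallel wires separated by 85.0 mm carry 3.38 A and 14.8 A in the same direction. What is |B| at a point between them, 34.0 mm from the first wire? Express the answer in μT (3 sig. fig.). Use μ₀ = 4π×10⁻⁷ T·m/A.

B ≈ 38.2 μT

Each long wire gives B = μ₀I/(2πd). Distances are d₁ = 0.034 m and d₂ = 0.051 m.
B₁ = 1.99×10⁻⁵ T, B₂ = 5.80×10⁻⁵ T.
Between parallel currents the two contributions point in opposite directions, so they subtract. B = |B₁ − B₂| = |1.99×10⁻⁵ − 5.80×10⁻⁵| = 3.82×10⁻⁵ T.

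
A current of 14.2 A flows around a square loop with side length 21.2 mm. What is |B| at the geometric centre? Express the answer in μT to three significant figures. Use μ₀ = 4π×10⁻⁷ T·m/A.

B ≈ 758 μT

Each side is a finite straight segment at perpendicular distance d = a/(2 tan(π/4)) = 0.0106 m from the centre, with end-angles ±π/4.
One side contributes B₁ = (μ₀I/4πd)·2 sin(π/4) = 1.89×10⁻⁴ T.
All 4 sides add in the same direction: B = 4 × 1.89×10⁻⁴ = 7.58×10⁻⁴ T.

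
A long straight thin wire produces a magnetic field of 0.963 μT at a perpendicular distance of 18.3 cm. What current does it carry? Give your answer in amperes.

For a long straight wire B = μ₀I/(2πd), so I = 2πdB/μ₀.
I = 2π × 0.183 × 9.63×10⁻⁷ / (4π×10⁻⁷) = 0.881 A.

I ≈ 0.881 A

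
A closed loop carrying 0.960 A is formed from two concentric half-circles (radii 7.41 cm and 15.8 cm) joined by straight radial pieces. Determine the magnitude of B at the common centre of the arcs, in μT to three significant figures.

The radial connectors point toward the centre, so dl × r̂ = 0 and they contribute nothing.
Each semicircle gives μ₀I/(4R): inner arc 4.07×10⁻⁶ T, outer arc 1.91×10⁻⁶ T.
The two arcs carry current in opposite angular senses, so their fields oppose: B = |4.07×10⁻⁶ − 1.91×10⁻⁶| = 2.16×10⁻⁶ T.

B ≈ 2.16 μT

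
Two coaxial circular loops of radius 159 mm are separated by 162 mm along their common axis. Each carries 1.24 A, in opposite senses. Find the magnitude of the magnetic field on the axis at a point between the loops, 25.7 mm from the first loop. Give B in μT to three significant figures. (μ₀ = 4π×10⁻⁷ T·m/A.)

B ≈ 2.57 μT

Each loop contributes B = μ₀IR²/[2(R²+z²)^(3/2)] on the axis, with z measured from that loop.
Loop 1 (z = 0.0257 m): B₁ = 4.71×10⁻⁶ T. Loop 2 (z = 0.1363 m): B₂ = 2.14×10⁻⁶ T.
The fields oppose: B = |B₁ − B₂| = 2.57×10⁻⁶ T.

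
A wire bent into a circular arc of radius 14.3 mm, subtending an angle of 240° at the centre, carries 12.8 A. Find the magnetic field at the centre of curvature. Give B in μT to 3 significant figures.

B ≈ 375 μT

The Biot–Savart field of a circular arc at its centre is B = μ₀Iφ/(4πR), with φ = 4.189 rad.
B = (4π×10⁻⁷ × 12.8 × 4.189) / (4π × 0.0143) = 3.75×10⁻⁴ T.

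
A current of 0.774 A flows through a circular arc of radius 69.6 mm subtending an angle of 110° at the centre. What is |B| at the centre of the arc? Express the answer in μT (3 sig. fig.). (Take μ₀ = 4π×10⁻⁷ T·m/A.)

The Biot–Savart field of a circular arc at its centre is B = μ₀Iφ/(4πR), with φ = 1.92 rad.
B = (4π×10⁻⁷ × 0.774 × 1.92) / (4π × 0.0696) = 2.14×10⁻⁶ T.

B ≈ 2.14 μT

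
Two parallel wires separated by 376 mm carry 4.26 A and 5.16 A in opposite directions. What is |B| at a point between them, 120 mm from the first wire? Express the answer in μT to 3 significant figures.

B ≈ 11.1 μT

Each long wire gives B = μ₀I/(2πd). Distances are d₁ = 0.12 m and d₂ = 0.256 m.
B₁ = 7.10×10⁻⁶ T, B₂ = 4.03×10⁻⁶ T.
Between antiparallel currents both contributions point the same way, so they add. B = B₁ + B₂ = 7.10×10⁻⁶ + 4.03×10⁻⁶ = 1.11×10⁻⁵ T.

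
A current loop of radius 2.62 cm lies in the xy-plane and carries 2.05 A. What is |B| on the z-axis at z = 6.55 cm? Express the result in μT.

On the axis of a circular loop, B = μ₀IR² / [2(R²+z²)^(3/2)].
R² + z² = (0.0262)² + (0.0655)² = 0.004977 m², and (R²+z²)^(3/2) = 3.51×10⁻⁴ m³.
B = (4π×10⁻⁷ × 2.05 × 0.0006864) / (2 × 3.51×10⁻⁴) = 2.52×10⁻⁶ T.

B ≈ 2.52 μT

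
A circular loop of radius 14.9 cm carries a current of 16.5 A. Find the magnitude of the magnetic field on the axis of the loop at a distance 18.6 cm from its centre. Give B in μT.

On the axis of a circular loop, B = μ₀IR² / [2(R²+z²)^(3/2)].
R² + z² = (0.149)² + (0.186)² = 0.0568 m², and (R²+z²)^(3/2) = 1.35×10⁻² m³.
B = (4π×10⁻⁷ × 16.5 × 0.0222) / (2 × 1.35×10⁻²) = 1.70×10⁻⁵ T.

B ≈ 17.0 μT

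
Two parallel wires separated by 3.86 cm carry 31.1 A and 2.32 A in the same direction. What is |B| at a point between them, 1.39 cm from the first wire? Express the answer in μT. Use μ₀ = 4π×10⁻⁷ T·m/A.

Each long wire gives B = μ₀I/(2πd). Distances are d₁ = 0.0139 m and d₂ = 0.0247 m.
B₁ = 4.47×10⁻⁴ T, B₂ = 1.88×10⁻⁵ T.
Between parallel currents the two contributions point in opposite directions, so they subtract. B = |B₁ − B₂| = |4.47×10⁻⁴ − 1.88×10⁻⁵| = 4.29×10⁻⁴ T.

B ≈ 429 μT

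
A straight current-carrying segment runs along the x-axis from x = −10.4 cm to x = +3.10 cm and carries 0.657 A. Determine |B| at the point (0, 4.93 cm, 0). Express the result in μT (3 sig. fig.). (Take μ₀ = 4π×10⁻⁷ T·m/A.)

For a finite straight segment, B = (μ₀I/4πd)(sinθ₁ + sinθ₂), where θ₁, θ₂ are the angles from the perpendicular to each end.
The perpendicular distance is d = 0.0493 m; the end-offsets along the wire are a = 0.104 m and b = 0.031 m.
sinθ₁ = 0.104/√(0.104²+0.0493²) = 0.9036; sinθ₂ = 0.031/√(0.031²+0.0493²) = 0.5323.
B = (4π×10⁻⁷ × 0.657) / (4π × 0.0493) × (0.9036 + 0.5323) = 1.91×10⁻⁶ T.

B ≈ 1.91 μT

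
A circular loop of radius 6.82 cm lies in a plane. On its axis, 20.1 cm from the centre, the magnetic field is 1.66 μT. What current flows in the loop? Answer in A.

I ≈ 5.43 A

On the axis of a loop, B = μ₀IR²/[2(R²+z²)^(3/2)], so I = 2B(R²+z²)^(3/2)/(μ₀R²).
R² + z² = 0.004651 + 0.0404 = 0.04505 m²; raised to 3/2 gives 9.56×10⁻³ m³.
I = 2 × 1.66×10⁻⁶ × 9.56×10⁻³ / (1.26×10⁻⁶ × 0.004651) = 5.43 A.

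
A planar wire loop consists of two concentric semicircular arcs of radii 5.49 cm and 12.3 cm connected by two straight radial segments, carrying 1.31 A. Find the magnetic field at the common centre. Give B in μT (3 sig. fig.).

B ≈ 4.15 μT

The radial connectors point toward the centre, so dl × r̂ = 0 and they contribute nothing.
Each semicircle gives μ₀I/(4R): inner arc 7.50×10⁻⁶ T, outer arc 3.35×10⁻⁶ T.
The two arcs carry current in opposite angular senses, so their fields oppose: B = |7.50×10⁻⁶ − 3.35×10⁻⁶| = 4.15×10⁻⁶ T.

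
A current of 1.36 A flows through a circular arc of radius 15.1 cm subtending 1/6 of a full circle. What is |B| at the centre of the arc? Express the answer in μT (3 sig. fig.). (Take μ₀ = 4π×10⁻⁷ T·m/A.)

The Biot–Savart field of a circular arc at its centre is B = μ₀Iφ/(4πR), with φ = 1.047 rad.
B = (4π×10⁻⁷ × 1.36 × 1.047) / (4π × 0.151) = 9.43×10⁻⁷ T.

B ≈ 0.943 μT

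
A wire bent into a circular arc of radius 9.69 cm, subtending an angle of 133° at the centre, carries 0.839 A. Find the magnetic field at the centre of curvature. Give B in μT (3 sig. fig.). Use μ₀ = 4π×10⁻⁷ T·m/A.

The Biot–Savart field of a circular arc at its centre is B = μ₀Iφ/(4πR), with φ = 2.321 rad.
B = (4π×10⁻⁷ × 0.839 × 2.321) / (4π × 0.0969) = 2.01×10⁻⁶ T.

B ≈ 2.01 μT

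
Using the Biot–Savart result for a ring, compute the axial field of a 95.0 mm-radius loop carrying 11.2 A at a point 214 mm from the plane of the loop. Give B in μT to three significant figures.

On the axis of a circular loop, B = μ₀IR² / [2(R²+z²)^(3/2)].
R² + z² = (0.095)² + (0.214)² = 0.05482 m², and (R²+z²)^(3/2) = 1.28×10⁻² m³.
B = (4π×10⁻⁷ × 11.2 × 0.009025) / (2 × 1.28×10⁻²) = 4.95×10⁻⁶ T.

B ≈ 4.95 μT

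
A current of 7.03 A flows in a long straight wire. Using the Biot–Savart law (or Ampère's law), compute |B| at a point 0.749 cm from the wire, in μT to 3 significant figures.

For an infinitely long straight wire, B = μ₀I/(2πd).
B = (4π×10⁻⁷ × 7.03) / (2π × 0.00749) = 1.88×10⁻⁴ T.

B ≈ 188 μT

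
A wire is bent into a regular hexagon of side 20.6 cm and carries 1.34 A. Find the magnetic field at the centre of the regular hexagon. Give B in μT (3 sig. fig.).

Each side is a finite straight segment at perpendicular distance d = a/(2 tan(π/6)) = 0.1784 m from the centre, with end-angles ±π/6.
One side contributes B₁ = (μ₀I/4πd)·2 sin(π/6) = 7.51×10⁻⁷ T.
All 6 sides add in the same direction: B = 6 × 7.51×10⁻⁷ = 4.51×10⁻⁶ T.

B ≈ 4.51 μT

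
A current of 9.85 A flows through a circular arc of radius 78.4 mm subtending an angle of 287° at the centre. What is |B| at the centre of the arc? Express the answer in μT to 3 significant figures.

B ≈ 62.9 μT

The Biot–Savart field of a circular arc at its centre is B = μ₀Iφ/(4πR), with φ = 5.009 rad.
B = (4π×10⁻⁷ × 9.85 × 5.009) / (4π × 0.0784) = 6.29×10⁻⁵ T.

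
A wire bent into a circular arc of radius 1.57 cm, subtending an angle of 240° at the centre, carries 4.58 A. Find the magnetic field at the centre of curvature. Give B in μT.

The Biot–Savart field of a circular arc at its centre is B = μ₀Iφ/(4πR), with φ = 4.189 rad.
B = (4π×10⁻⁷ × 4.58 × 4.189) / (4π × 0.0157) = 1.22×10⁻⁴ T.

B ≈ 122 μT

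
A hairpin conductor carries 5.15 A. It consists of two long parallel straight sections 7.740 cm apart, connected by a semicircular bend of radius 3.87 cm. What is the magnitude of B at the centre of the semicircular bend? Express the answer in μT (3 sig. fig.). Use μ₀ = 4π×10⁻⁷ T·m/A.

The semicircular arc contributes B_arc = μ₀I·π/(4πR) = μ₀I/(4R) = 4.18×10⁻⁵ T.
Each semi-infinite lead is at perpendicular distance R = 0.0387 m from the centre, with the perpendicular foot at its near end, so it contributes μ₀I/(4πR); both point the same way, together 2.66×10⁻⁵ T.
Arc and leads all point the same direction: B = 4.18×10⁻⁵ + 2.66×10⁻⁵ = 6.84×10⁻⁵ T.

B ≈ 68.4 μT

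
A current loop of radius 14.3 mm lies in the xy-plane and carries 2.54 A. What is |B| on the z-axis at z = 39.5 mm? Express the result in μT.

On the axis of a circular loop, B = μ₀IR² / [2(R²+z²)^(3/2)].
R² + z² = (0.0143)² + (0.0395)² = 0.001765 m², and (R²+z²)^(3/2) = 7.41×10⁻⁵ m³.
B = (4π×10⁻⁷ × 2.54 × 0.0002045) / (2 × 7.41×10⁻⁵) = 4.40×10⁻⁶ T.

B ≈ 4.40 μT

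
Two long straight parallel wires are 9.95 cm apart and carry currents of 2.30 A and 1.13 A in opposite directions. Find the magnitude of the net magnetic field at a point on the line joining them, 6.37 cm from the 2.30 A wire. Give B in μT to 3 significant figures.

Each long wire gives B = μ₀I/(2πd). Distances are d₁ = 0.0637 m and d₂ = 0.0358 m.
B₁ = 7.22×10⁻⁶ T, B₂ = 6.31×10⁻⁶ T.
Between antiparallel currents both contributions point the same way, so they add. B = B₁ + B₂ = 7.22×10⁻⁶ + 6.31×10⁻⁶ = 1.35×10⁻⁵ T.

B ≈ 13.5 μT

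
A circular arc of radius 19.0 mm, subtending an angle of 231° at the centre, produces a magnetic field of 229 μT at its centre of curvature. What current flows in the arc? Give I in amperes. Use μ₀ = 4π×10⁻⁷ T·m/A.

I ≈ 10.8 A

For a circular arc, B = μ₀Iφ/(4πR) with φ in radians; here φ = 4.032 rad.
So I = 4πRB/(μ₀φ) = 4π × 0.019 × 2.29×10⁻⁴ / (4π×10⁻⁷ × 4.032) = 10.8 A.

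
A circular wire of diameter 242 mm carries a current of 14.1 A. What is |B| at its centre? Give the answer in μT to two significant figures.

At the centre of a circular loop the Biot–Savart law gives B = μ₀I/(2R) (so R = 0.121 m).
B = (4π×10⁻⁷ × 14.1) / (2 × 0.121) = 7.32×10⁻⁵ T.

B ≈ 73 μT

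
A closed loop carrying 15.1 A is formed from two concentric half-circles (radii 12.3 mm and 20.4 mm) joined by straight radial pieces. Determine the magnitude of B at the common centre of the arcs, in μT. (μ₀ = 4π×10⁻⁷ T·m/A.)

B ≈ 153 μT

The radial connectors point toward the centre, so dl × r̂ = 0 and they contribute nothing.
Each semicircle gives μ₀I/(4R): inner arc 3.86×10⁻⁴ T, outer arc 2.33×10⁻⁴ T.
The two arcs carry current in opposite angular senses, so their fields oppose: B = |3.86×10⁻⁴ − 2.33×10⁻⁴| = 1.53×10⁻⁴ T.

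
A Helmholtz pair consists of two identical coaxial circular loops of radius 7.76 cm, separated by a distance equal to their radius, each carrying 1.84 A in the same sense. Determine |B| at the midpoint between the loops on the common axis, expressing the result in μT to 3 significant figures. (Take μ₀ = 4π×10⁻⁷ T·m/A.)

Each loop contributes B = μ₀IR²/[2(R²+z²)^(3/2)] on the axis, with z measured from that loop.
Loop 1 (z = 0.0388 m): B₁ = 1.07×10⁻⁵ T. Loop 2 (z = 0.0388 m): B₂ = 1.07×10⁻⁵ T.
The fields add: B = B₁ + B₂ = 2.13×10⁻⁵ T.

B ≈ 21.3 μT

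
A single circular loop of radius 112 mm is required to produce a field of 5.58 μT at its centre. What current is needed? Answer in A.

At the centre of a circular loop B = μ₀I/(2R), so I = 2RB/μ₀.
With R = 0.112 m, I = 2 × 0.112 × 5.58×10⁻⁶ / (4π×10⁻⁷) = 0.995 A.

I ≈ 0.995 A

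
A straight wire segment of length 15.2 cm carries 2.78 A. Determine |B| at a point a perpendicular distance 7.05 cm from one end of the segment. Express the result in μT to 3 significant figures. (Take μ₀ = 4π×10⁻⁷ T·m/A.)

For a finite straight segment, B = (μ₀I/4πd)(sinθ₁ + sinθ₂), where θ₁, θ₂ are the angles from the perpendicular to each end.
The perpendicular foot is at one end, so the two end-offsets along the wire are 0 and L = 0.152 m.
sinθ₁ = 0/√(0²+0.0705²) = 0.0000; sinθ₂ = 0.152/√(0.152²+0.0705²) = 0.9072.
B = (4π×10⁻⁷ × 2.78) / (4π × 0.0705) × (0.0000 + 0.9072) = 3.58×10⁻⁶ T.

B ≈ 3.58 μT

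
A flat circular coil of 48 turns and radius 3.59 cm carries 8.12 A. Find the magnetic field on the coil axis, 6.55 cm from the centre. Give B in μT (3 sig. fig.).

For an N-turn flat coil, B = Nμ₀IR²/[2(R²+z²)^(3/2)] with R = 0.0359 m, z = 0.0655 m.
B = 48 × 1.58×10⁻⁵ T = 7.57×10⁻⁴ T.

B ≈ 757 μT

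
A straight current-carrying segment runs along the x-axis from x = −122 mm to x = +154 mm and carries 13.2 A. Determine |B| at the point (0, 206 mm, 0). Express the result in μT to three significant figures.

For a finite straight segment, B = (μ₀I/4πd)(sinθ₁ + sinθ₂), where θ₁, θ₂ are the angles from the perpendicular to each end.
The perpendicular distance is d = 0.206 m; the end-offsets along the wire are a = 0.122 m and b = 0.154 m.
sinθ₁ = 0.122/√(0.122²+0.206²) = 0.5096; sinθ₂ = 0.154/√(0.154²+0.206²) = 0.5988.
B = (4π×10⁻⁷ × 13.2) / (4π × 0.206) × (0.5096 + 0.5988) = 7.10×10⁻⁶ T.

B ≈ 7.10 μT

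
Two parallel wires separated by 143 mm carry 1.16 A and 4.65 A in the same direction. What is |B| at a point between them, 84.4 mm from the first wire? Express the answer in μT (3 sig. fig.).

B ≈ 13.1 μT

Each long wire gives B = μ₀I/(2πd). Distances are d₁ = 0.0844 m and d₂ = 0.0586 m.
B₁ = 2.75×10⁻⁶ T, B₂ = 1.59×10⁻⁵ T.
Between parallel currents the two contributions point in opposite directions, so they subtract. B = |B₁ − B₂| = |2.75×10⁻⁶ − 1.59×10⁻⁵| = 1.31×10⁻⁵ T.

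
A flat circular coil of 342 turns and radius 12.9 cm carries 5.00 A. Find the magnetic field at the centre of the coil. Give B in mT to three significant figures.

For an N-turn flat coil, B = Nμ₀I/(2R) with R = 0.129 m.
B = 342 × 2.44×10⁻⁵ T = 8.33×10⁻³ T.

B ≈ 8.33 mT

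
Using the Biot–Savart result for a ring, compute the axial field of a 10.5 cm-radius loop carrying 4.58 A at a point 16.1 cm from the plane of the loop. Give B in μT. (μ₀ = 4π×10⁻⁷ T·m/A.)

On the axis of a circular loop, B = μ₀IR² / [2(R²+z²)^(3/2)].
R² + z² = (0.105)² + (0.161)² = 0.03695 m², and (R²+z²)^(3/2) = 7.10×10⁻³ m³.
B = (4π×10⁻⁷ × 4.58 × 0.01102) / (2 × 7.10×10⁻³) = 4.47×10⁻⁶ T.

B ≈ 4.47 μT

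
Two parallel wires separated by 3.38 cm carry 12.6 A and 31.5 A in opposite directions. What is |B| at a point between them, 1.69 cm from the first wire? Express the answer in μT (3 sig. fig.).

Each long wire gives B = μ₀I/(2πd). Distances are d₁ = 0.0169 m and d₂ = 0.0169 m.
B₁ = 1.49×10⁻⁴ T, B₂ = 3.73×10⁻⁴ T.
Between antiparallel currents both contributions point the same way, so they add. B = B₁ + B₂ = 1.49×10⁻⁴ + 3.73×10⁻⁴ = 5.22×10⁻⁴ T.

B ≈ 522 μT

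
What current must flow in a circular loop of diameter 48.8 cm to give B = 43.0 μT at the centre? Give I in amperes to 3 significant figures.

I ≈ 16.7 A

At the centre of a circular loop B = μ₀I/(2R), so I = 2RB/μ₀.
With R = 0.244 m, I = 2 × 0.244 × 4.30×10⁻⁵ / (4π×10⁻⁷) = 16.7 A.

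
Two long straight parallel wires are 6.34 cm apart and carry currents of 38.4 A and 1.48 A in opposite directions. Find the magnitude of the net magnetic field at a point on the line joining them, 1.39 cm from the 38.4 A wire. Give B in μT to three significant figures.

Each long wire gives B = μ₀I/(2πd). Distances are d₁ = 0.0139 m and d₂ = 0.0495 m.
B₁ = 5.53×10⁻⁴ T, B₂ = 5.98×10⁻⁶ T.
Between antiparallel currents both contributions point the same way, so they add. B = B₁ + B₂ = 5.53×10⁻⁴ + 5.98×10⁻⁶ = 5.58×10⁻⁴ T.

B ≈ 558 μT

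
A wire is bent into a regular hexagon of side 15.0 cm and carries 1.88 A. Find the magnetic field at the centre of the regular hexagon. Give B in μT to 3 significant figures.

Each side is a finite straight segment at perpendicular distance d = a/(2 tan(π/6)) = 0.1299 m from the centre, with end-angles ±π/6.
One side contributes B₁ = (μ₀I/4πd)·2 sin(π/6) = 1.45×10⁻⁶ T.
All 6 sides add in the same direction: B = 6 × 1.45×10⁻⁶ = 8.68×10⁻⁶ T.

B ≈ 8.68 μT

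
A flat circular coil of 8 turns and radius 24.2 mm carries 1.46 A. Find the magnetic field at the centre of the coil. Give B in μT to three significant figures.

For an N-turn flat coil, B = Nμ₀I/(2R) with R = 0.0242 m.
B = 8 × 3.79×10⁻⁵ T = 3.03×10⁻⁴ T.

B ≈ 303 μT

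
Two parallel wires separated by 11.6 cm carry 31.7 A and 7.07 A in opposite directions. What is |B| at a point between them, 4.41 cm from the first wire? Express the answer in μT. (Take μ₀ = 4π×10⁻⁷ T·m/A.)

Each long wire gives B = μ₀I/(2πd). Distances are d₁ = 0.0441 m and d₂ = 0.0719 m.
B₁ = 1.44×10⁻⁴ T, B₂ = 1.97×10⁻⁵ T.
Between antiparallel currents both contributions point the same way, so they add. B = B₁ + B₂ = 1.44×10⁻⁴ + 1.97×10⁻⁵ = 1.63×10⁻⁴ T.

B ≈ 163 μT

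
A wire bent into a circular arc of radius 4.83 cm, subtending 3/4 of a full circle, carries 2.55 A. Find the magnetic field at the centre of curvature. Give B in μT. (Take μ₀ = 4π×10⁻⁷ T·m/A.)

B ≈ 24.9 μT

The Biot–Savart field of a circular arc at its centre is B = μ₀Iφ/(4πR), with φ = 4.712 rad.
B = (4π×10⁻⁷ × 2.55 × 4.712) / (4π × 0.0483) = 2.49×10⁻⁵ T.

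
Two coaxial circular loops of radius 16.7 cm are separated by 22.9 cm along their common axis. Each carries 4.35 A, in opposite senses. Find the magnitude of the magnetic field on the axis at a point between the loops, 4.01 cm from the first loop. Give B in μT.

B ≈ 10.3 μT

Each loop contributes B = μ₀IR²/[2(R²+z²)^(3/2)] on the axis, with z measured from that loop.
Loop 1 (z = 0.0401 m): B₁ = 1.50×10⁻⁵ T. Loop 2 (z = 0.1889 m): B₂ = 4.76×10⁻⁶ T.
The fields oppose: B = |B₁ − B₂| = 1.03×10⁻⁵ T.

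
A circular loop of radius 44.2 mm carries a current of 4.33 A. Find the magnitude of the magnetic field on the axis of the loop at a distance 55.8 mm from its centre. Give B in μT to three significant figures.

B ≈ 14.7 μT

On the axis of a circular loop, B = μ₀IR² / [2(R²+z²)^(3/2)].
R² + z² = (0.0442)² + (0.0558)² = 0.005067 m², and (R²+z²)^(3/2) = 3.61×10⁻⁴ m³.
B = (4π×10⁻⁷ × 4.33 × 0.001954) / (2 × 3.61×10⁻⁴) = 1.47×10⁻⁵ T.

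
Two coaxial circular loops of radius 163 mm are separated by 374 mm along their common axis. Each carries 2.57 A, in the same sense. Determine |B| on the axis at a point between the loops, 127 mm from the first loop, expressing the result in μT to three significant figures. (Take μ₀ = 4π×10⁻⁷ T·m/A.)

Each loop contributes B = μ₀IR²/[2(R²+z²)^(3/2)] on the axis, with z measured from that loop.
Loop 1 (z = 0.127 m): B₁ = 4.86×10⁻⁶ T. Loop 2 (z = 0.247 m): B₂ = 1.66×10⁻⁶ T.
The fields add: B = B₁ + B₂ = 6.52×10⁻⁶ T.

B ≈ 6.52 μT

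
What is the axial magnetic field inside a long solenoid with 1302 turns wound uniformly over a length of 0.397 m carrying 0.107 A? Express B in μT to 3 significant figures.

B ≈ 441 μT

Inside a long solenoid, B = μ₀nI with n = 3280 turns/m.
B = 4π×10⁻⁷ × 3280 × 0.107 = 4.41×10⁻⁴ T.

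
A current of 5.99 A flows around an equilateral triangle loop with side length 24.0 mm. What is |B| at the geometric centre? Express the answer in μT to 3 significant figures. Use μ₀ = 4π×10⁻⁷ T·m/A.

B ≈ 449 μT

Each side is a finite straight segment at perpendicular distance d = a/(2 tan(π/3)) = 0.006928 m from the centre, with end-angles ±π/3.
One side contributes B₁ = (μ₀I/4πd)·2 sin(π/3) = 1.50×10⁻⁴ T.
All 3 sides add in the same direction: B = 3 × 1.50×10⁻⁴ = 4.49×10⁻⁴ T.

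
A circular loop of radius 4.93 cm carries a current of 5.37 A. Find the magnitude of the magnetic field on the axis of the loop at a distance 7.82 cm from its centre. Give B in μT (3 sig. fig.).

On the axis of a circular loop, B = μ₀IR² / [2(R²+z²)^(3/2)].
R² + z² = (0.0493)² + (0.0782)² = 0.008546 m², and (R²+z²)^(3/2) = 7.90×10⁻⁴ m³.
B = (4π×10⁻⁷ × 5.37 × 0.00243) / (2 × 7.90×10⁻⁴) = 1.04×10⁻⁵ T.

B ≈ 10.4 μT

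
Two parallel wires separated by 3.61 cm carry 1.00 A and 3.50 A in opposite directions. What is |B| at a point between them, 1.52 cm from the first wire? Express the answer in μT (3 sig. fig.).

B ≈ 46.7 μT

Each long wire gives B = μ₀I/(2πd). Distances are d₁ = 0.0152 m and d₂ = 0.0209 m.
B₁ = 1.32×10⁻⁵ T, B₂ = 3.35×10⁻⁵ T.
Between antiparallel currents both contributions point the same way, so they add. B = B₁ + B₂ = 1.32×10⁻⁵ + 3.35×10⁻⁵ = 4.67×10⁻⁵ T.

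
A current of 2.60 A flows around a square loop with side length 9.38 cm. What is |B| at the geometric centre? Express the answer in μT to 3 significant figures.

Each side is a finite straight segment at perpendicular distance d = a/(2 tan(π/4)) = 0.0469 m from the centre, with end-angles ±π/4.
One side contributes B₁ = (μ₀I/4πd)·2 sin(π/4) = 7.84×10⁻⁶ T.
All 4 sides add in the same direction: B = 4 × 7.84×10⁻⁶ = 3.14×10⁻⁵ T.

B ≈ 31.4 μT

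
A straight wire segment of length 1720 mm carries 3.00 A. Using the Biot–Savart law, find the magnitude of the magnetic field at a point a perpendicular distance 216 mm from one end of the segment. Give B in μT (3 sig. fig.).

B ≈ 1.38 μT

For a finite straight segment, B = (μ₀I/4πd)(sinθ₁ + sinθ₂), where θ₁, θ₂ are the angles from the perpendicular to each end.
The perpendicular foot is at one end, so the two end-offsets along the wire are 0 and L = 1.72 m.
sinθ₁ = 0/√(0²+0.216²) = 0.0000; sinθ₂ = 1.72/√(1.72²+0.216²) = 0.9922.
B = (4π×10⁻⁷ × 3.00) / (4π × 0.216) × (0.0000 + 0.9922) = 1.38×10⁻⁶ T.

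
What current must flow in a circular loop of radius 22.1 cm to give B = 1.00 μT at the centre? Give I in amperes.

I ≈ 0.352 A

At the centre of a circular loop B = μ₀I/(2R), so I = 2RB/μ₀.
With R = 0.221 m, I = 2 × 0.221 × 1.00×10⁻⁶ / (4π×10⁻⁷) = 0.352 A.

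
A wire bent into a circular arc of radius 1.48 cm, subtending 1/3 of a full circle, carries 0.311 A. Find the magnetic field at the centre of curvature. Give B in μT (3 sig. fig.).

The Biot–Savart field of a circular arc at its centre is B = μ₀Iφ/(4πR), with φ = 2.094 rad.
B = (4π×10⁻⁷ × 0.311 × 2.094) / (4π × 0.0148) = 4.40×10⁻⁶ T.

B ≈ 4.40 μT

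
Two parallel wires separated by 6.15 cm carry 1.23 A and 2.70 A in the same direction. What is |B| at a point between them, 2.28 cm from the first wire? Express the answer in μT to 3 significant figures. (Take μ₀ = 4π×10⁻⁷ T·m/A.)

Each long wire gives B = μ₀I/(2πd). Distances are d₁ = 0.0228 m and d₂ = 0.0387 m.
B₁ = 1.08×10⁻⁵ T, B₂ = 1.40×10⁻⁵ T.
Between parallel currents the two contributions point in opposite directions, so they subtract. B = |B₁ − B₂| = |1.08×10⁻⁵ − 1.40×10⁻⁵| = 3.16×10⁻⁶ T.

B ≈ 3.16 μT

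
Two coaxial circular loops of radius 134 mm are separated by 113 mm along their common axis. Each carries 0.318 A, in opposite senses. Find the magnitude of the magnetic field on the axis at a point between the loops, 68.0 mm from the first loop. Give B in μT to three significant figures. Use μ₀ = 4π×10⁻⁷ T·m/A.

Each loop contributes B = μ₀IR²/[2(R²+z²)^(3/2)] on the axis, with z measured from that loop.
Loop 1 (z = 0.068 m): B₁ = 1.06×10⁻⁶ T. Loop 2 (z = 0.045 m): B₂ = 1.27×10⁻⁶ T.
The fields oppose: B = |B₁ − B₂| = 2.13×10⁻⁷ T.

B ≈ 0.213 μT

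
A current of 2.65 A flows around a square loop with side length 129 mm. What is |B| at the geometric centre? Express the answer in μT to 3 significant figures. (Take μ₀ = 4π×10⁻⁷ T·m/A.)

B ≈ 23.2 μT

Each side is a finite straight segment at perpendicular distance d = a/(2 tan(π/4)) = 0.0645 m from the centre, with end-angles ±π/4.
One side contributes B₁ = (μ₀I/4πd)·2 sin(π/4) = 5.81×10⁻⁶ T.
All 4 sides add in the same direction: B = 4 × 5.81×10⁻⁶ = 2.32×10⁻⁵ T.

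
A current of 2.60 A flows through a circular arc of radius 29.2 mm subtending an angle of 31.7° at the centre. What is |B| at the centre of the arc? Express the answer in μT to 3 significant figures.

B ≈ 4.93 μT

The Biot–Savart field of a circular arc at its centre is B = μ₀Iφ/(4πR), with φ = 0.5533 rad.
B = (4π×10⁻⁷ × 2.60 × 0.5533) / (4π × 0.0292) = 4.93×10⁻⁶ T.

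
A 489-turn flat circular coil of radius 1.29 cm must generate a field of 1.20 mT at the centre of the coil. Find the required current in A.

For an N-turn coil, B = Nμ₀I/(2R) with R = 0.0129 m, so I = 2RB/(Nμ₀) = 2 × 0.0129 × 1.20×10⁻³ / (489 × 4π×10⁻⁷) = 5.04×10⁻² A.

I ≈ 0.0504 A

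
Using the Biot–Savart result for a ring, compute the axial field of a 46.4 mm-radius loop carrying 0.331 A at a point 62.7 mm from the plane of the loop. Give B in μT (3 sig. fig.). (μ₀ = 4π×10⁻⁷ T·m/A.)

B ≈ 0.943 μT

On the axis of a circular loop, B = μ₀IR² / [2(R²+z²)^(3/2)].
R² + z² = (0.0464)² + (0.0627)² = 0.006084 m², and (R²+z²)^(3/2) = 4.75×10⁻⁴ m³.
B = (4π×10⁻⁷ × 0.331 × 0.002153) / (2 × 4.75×10⁻⁴) = 9.43×10⁻⁷ T.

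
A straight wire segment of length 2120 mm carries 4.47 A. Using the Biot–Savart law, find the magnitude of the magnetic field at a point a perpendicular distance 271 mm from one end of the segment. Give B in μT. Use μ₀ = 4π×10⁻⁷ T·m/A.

B ≈ 1.64 μT

For a finite straight segment, B = (μ₀I/4πd)(sinθ₁ + sinθ₂), where θ₁, θ₂ are the angles from the perpendicular to each end.
The perpendicular foot is at one end, so the two end-offsets along the wire are 0 and L = 2.12 m.
sinθ₁ = 0/√(0²+0.271²) = 0.0000; sinθ₂ = 2.12/√(2.12²+0.271²) = 0.9919.
B = (4π×10⁻⁷ × 4.47) / (4π × 0.271) × (0.0000 + 0.9919) = 1.64×10⁻⁶ T.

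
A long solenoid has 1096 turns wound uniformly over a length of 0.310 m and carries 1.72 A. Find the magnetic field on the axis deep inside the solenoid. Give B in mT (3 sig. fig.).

Inside a long solenoid, B = μ₀nI with n = 3535 turns/m.
B = 4π×10⁻⁷ × 3535 × 1.72 = 7.64×10⁻³ T.

B ≈ 7.64 mT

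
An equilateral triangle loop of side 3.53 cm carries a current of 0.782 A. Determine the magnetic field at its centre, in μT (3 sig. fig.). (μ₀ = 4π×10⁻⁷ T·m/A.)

Each side is a finite straight segment at perpendicular distance d = a/(2 tan(π/3)) = 0.01019 m from the centre, with end-angles ±π/3.
One side contributes B₁ = (μ₀I/4πd)·2 sin(π/3) = 1.33×10⁻⁵ T.
All 3 sides add in the same direction: B = 3 × 1.33×10⁻⁵ = 3.99×10⁻⁵ T.

B ≈ 39.9 μT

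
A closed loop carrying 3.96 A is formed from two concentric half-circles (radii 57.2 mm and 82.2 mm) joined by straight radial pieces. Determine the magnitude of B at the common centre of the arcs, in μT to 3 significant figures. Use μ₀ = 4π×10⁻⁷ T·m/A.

The radial connectors point toward the centre, so dl × r̂ = 0 and they contribute nothing.
Each semicircle gives μ₀I/(4R): inner arc 2.17×10⁻⁵ T, outer arc 1.51×10⁻⁵ T.
The two arcs carry current in opposite angular senses, so their fields oppose: B = |2.17×10⁻⁵ − 1.51×10⁻⁵| = 6.61×10⁻⁶ T.

B ≈ 6.61 μT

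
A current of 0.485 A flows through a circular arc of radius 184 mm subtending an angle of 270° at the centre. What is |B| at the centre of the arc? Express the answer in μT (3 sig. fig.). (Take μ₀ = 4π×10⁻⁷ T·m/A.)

B ≈ 1.24 μT

The Biot–Savart field of a circular arc at its centre is B = μ₀Iφ/(4πR), with φ = 4.712 rad.
B = (4π×10⁻⁷ × 0.485 × 4.712) / (4π × 0.184) = 1.24×10⁻⁶ T.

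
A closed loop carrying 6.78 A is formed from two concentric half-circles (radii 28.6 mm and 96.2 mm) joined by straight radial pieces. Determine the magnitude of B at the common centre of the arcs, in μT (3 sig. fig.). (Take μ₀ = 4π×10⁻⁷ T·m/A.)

The radial connectors point toward the centre, so dl × r̂ = 0 and they contribute nothing.
Each semicircle gives μ₀I/(4R): inner arc 7.45×10⁻⁵ T, outer arc 2.21×10⁻⁵ T.
The two arcs carry current in opposite angular senses, so their fields oppose: B = |7.45×10⁻⁵ − 2.21×10⁻⁵| = 5.23×10⁻⁵ T.

B ≈ 52.3 μT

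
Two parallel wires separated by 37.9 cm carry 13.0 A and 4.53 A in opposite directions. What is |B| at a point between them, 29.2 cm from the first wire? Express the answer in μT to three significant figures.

Each long wire gives B = μ₀I/(2πd). Distances are d₁ = 0.292 m and d₂ = 0.087 m.
B₁ = 8.90×10⁻⁶ T, B₂ = 1.04×10⁻⁵ T.
Between antiparallel currents both contributions point the same way, so they add. B = B₁ + B₂ = 8.90×10⁻⁶ + 1.04×10⁻⁵ = 1.93×10⁻⁵ T.

B ≈ 19.3 μT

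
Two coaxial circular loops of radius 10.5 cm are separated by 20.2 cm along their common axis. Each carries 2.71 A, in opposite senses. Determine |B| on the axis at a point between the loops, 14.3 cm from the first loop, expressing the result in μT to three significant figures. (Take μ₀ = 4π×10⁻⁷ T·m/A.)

B ≈ 7.38 μT

Each loop contributes B = μ₀IR²/[2(R²+z²)^(3/2)] on the axis, with z measured from that loop.
Loop 1 (z = 0.143 m): B₁ = 3.36×10⁻⁶ T. Loop 2 (z = 0.059 m): B₂ = 1.07×10⁻⁵ T.
The fields oppose: B = |B₁ − B₂| = 7.38×10⁻⁶ T.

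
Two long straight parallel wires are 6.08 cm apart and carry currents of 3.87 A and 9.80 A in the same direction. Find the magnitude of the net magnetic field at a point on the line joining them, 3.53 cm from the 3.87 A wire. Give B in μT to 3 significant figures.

B ≈ 54.9 μT

Each long wire gives B = μ₀I/(2πd). Distances are d₁ = 0.0353 m and d₂ = 0.0255 m.
B₁ = 2.19×10⁻⁵ T, B₂ = 7.69×10⁻⁵ T.
Between parallel currents the two contributions point in opposite directions, so they subtract. B = |B₁ − B₂| = |2.19×10⁻⁵ − 7.69×10⁻⁵| = 5.49×10⁻⁵ T.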